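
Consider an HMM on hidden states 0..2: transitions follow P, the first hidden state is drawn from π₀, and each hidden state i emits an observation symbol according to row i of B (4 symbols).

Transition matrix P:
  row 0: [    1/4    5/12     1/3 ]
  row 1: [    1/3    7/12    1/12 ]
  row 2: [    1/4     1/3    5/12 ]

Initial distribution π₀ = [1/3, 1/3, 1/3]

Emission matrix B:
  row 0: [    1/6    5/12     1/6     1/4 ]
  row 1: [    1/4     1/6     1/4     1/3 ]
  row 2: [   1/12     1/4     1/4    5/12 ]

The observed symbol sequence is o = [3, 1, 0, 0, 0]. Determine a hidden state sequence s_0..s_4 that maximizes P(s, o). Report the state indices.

path = [1, 0, 1, 1, 1]

t=0: δ = [8.333e-02, 1.111e-01, 1.389e-01]  (obs o_0=3)
t=1: δ = [1.543e-02, 1.080e-02, 1.447e-02]  ψ = [1, 1, 2]  (obs o_1=1)
t=2: δ = [6.430e-04, 1.608e-03, 5.023e-04]  ψ = [0, 0, 2]  (obs o_2=0)
t=3: δ = [8.931e-05, 2.344e-04, 1.786e-05]  ψ = [1, 1, 0]  (obs o_3=0)
t=4: δ = [1.302e-05, 3.419e-05, 2.481e-06]  ψ = [1, 1, 0]  (obs o_4=0)
backtrack: best end state = 1; path = [1, 0, 1, 1, 1]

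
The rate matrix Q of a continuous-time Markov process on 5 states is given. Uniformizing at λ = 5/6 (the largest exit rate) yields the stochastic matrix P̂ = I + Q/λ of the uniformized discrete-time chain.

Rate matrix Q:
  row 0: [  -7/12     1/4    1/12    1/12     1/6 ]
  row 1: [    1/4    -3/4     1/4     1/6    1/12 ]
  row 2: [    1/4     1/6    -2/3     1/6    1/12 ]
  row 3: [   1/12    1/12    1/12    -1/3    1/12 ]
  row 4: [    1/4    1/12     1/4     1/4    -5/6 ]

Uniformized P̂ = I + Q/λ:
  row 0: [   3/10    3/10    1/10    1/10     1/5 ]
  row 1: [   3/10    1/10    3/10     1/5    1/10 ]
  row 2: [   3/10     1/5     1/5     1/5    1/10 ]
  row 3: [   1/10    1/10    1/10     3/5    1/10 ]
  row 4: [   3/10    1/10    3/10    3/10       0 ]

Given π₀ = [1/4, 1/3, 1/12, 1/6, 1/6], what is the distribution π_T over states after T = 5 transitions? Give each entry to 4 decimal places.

t=0: π = [0.2500, 0.3333, 0.0833, 0.1667, 0.1667]
t=1: π = [0.2667, 0.1583, 0.2083, 0.2583, 0.1083]
t=2: π = [0.2483, 0.1742, 0.1742, 0.2875, 0.1158]
t=3: π = [0.2425, 0.1671, 0.1754, 0.3018, 0.1133]
t=4: π = [0.2397, 0.1660, 0.1736, 0.3078, 0.1129]
t=5: π = [0.2384, 0.1653, 0.1732, 0.3104, 0.1127]

π = [0.2384, 0.1653, 0.1732, 0.3104, 0.1127]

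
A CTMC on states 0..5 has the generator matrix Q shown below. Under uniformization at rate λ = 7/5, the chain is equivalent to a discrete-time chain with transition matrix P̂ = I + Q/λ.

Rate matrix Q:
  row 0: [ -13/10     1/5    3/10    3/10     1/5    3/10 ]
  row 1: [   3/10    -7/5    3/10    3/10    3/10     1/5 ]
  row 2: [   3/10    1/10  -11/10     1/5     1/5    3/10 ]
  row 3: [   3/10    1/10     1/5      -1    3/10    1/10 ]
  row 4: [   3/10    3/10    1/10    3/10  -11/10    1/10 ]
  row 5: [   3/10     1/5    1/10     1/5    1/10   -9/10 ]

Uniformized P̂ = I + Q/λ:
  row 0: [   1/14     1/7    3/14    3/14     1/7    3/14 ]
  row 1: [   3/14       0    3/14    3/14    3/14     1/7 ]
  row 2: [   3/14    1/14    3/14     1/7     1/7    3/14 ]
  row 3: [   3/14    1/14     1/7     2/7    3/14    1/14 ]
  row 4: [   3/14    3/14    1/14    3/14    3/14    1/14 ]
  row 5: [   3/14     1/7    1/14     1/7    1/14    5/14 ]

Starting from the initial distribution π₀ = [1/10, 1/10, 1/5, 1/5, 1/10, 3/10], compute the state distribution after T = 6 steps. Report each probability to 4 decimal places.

t=0: π = [0.1000, 0.1000, 0.2000, 0.2000, 0.1000, 0.3000]
t=1: π = [0.2000, 0.1071, 0.1429, 0.1929, 0.1500, 0.2071]
t=2: π = [0.1857, 0.1143, 0.1495, 0.2031, 0.1602, 0.1872]
t=3: π = [0.1878, 0.1128, 0.1501, 0.2047, 0.1636, 0.1810]
t=4: π = [0.1875, 0.1131, 0.1504, 0.2053, 0.1643, 0.1795]
t=5: π = [0.1875, 0.1130, 0.1505, 0.2054, 0.1645, 0.1791]
t=6: π = [0.1875, 0.1130, 0.1505, 0.2054, 0.1646, 0.1789]

π = [0.1875, 0.1130, 0.1505, 0.2054, 0.1646, 0.1789]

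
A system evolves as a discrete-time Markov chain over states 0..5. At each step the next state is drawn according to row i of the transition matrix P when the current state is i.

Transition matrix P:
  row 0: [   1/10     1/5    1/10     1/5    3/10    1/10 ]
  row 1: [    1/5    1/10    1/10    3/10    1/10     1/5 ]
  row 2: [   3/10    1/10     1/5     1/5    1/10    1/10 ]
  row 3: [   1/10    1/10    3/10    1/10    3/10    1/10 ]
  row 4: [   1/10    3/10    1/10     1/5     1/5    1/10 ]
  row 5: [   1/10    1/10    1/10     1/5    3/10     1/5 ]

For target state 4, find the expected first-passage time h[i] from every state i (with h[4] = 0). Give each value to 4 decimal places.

First-step conditioning: h[4] = 0; for i ≠ 4, h[i] = 1 + Σ_k P[i][k]·h[k].
  h[0] = 1 + 1/10·h[0] + 1/5·h[1] + 1/10·h[2] + 1/5·h[3] + 1/10·h[5]
  h[1] = 1 + 1/5·h[0] + 1/10·h[1] + 1/10·h[2] + 3/10·h[3] + 1/5·h[5]
  h[2] = 1 + 3/10·h[0] + 1/10·h[1] + 1/5·h[2] + 1/5·h[3] + 1/10·h[5]
  h[3] = 1 + 1/10·h[0] + 1/10·h[1] + 3/10·h[2] + 1/10·h[3] + 1/10·h[5]
  h[5] = 1 + 1/10·h[0] + 1/10·h[1] + 1/10·h[2] + 1/5·h[3] + 1/5·h[5]
Solving the 5×5 linear system over states ≠ 4 gives exactly h = [990/239, 1170/239, 1190/239, 1010/239, 0, 970/239] (h[4] = 0 is the target).

h = [4.1423, 4.8954, 4.9791, 4.2259, 0.0000, 4.0586]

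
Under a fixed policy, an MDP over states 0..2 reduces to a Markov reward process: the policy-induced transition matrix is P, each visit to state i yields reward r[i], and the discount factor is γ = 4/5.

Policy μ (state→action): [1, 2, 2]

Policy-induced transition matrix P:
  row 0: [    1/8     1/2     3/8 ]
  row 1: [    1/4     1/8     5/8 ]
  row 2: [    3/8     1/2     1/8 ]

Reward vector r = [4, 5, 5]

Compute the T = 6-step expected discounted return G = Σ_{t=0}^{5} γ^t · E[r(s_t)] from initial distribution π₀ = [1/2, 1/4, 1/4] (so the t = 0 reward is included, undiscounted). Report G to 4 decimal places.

t=0: π = [0.5000, 0.2500, 0.2500], E[r] = 4.5000, γ^t·E[r] = 4.500000, running G = 4.500000
t=1: π = [0.2188, 0.4063, 0.3750], E[r] = 4.7813, γ^t·E[r] = 3.825000, running G = 8.325000
t=2: π = [0.2695, 0.3477, 0.3828], E[r] = 4.7305, γ^t·E[r] = 3.027500, running G = 11.352500
t=3: π = [0.2642, 0.3696, 0.3662], E[r] = 4.7358, γ^t·E[r] = 2.424750, running G = 13.777250
t=4: π = [0.2628, 0.3614, 0.3759], E[r] = 4.7372, γ^t·E[r] = 1.940375, running G = 15.717625
t=5: π = [0.2641, 0.3645, 0.3714], E[r] = 4.7359, γ^t·E[r] = 1.551848, running G = 17.269473

G = 17.2695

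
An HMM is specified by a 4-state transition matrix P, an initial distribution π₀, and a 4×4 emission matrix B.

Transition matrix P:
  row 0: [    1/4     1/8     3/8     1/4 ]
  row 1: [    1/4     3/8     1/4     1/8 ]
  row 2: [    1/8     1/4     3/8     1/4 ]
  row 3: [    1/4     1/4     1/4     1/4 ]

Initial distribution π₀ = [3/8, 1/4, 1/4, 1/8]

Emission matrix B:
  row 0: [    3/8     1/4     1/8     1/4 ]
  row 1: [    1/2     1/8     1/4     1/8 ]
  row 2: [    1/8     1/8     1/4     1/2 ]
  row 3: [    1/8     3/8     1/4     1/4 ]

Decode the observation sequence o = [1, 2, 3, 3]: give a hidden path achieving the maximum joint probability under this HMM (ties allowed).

t=0: δ = [9.375e-02, 3.125e-02, 3.125e-02, 4.688e-02]  (obs o_0=1)
t=1: δ = [2.930e-03, 2.930e-03, 8.789e-03, 5.859e-03]  ψ = [0, 0, 0, 0]  (obs o_1=2)
t=2: δ = [3.662e-04, 2.747e-04, 1.648e-03, 5.493e-04]  ψ = [3, 2, 2, 2]  (obs o_2=3)
t=3: δ = [5.150e-05, 5.150e-05, 3.090e-04, 1.030e-04]  ψ = [2, 2, 2, 2]  (obs o_3=3)
backtrack: best end state = 2; path = [0, 2, 2, 2]

path = [0, 2, 2, 2]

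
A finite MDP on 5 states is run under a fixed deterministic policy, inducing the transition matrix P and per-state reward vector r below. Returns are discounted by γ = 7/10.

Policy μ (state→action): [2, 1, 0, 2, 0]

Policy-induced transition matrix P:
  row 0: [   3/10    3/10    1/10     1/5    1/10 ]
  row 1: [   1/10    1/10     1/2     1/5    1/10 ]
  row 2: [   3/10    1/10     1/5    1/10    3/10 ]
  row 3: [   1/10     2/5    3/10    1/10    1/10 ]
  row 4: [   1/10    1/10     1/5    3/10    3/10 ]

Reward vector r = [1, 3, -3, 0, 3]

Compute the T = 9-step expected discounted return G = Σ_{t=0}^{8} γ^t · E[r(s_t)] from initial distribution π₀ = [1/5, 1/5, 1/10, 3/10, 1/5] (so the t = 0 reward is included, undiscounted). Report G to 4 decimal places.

t=0: π = [0.2000, 0.2000, 0.1000, 0.3000, 0.2000], E[r] = 1.1000, γ^t·E[r] = 1.100000, running G = 1.100000
t=1: π = [0.1600, 0.2300, 0.2700, 0.1800, 0.1600], E[r] = 0.5200, γ^t·E[r] = 0.364000, running G = 1.464000
t=2: π = [0.1860, 0.1860, 0.2710, 0.1710, 0.1860], E[r] = 0.4890, γ^t·E[r] = 0.239610, running G = 1.703610
t=3: π = [0.1914, 0.1885, 0.2543, 0.1744, 0.1914], E[r] = 0.5682, γ^t·E[r] = 0.194893, running G = 1.898503
t=4: π = [0.1891, 0.1906, 0.2549, 0.1763, 0.1891], E[r] = 0.5638, γ^t·E[r] = 0.135371, running G = 2.033873
t=5: π = [0.1888, 0.1907, 0.2559, 0.1758, 0.1888], E[r] = 0.5596, γ^t·E[r] = 0.094059, running G = 2.127932
t=6: π = [0.1889, 0.1905, 0.2559, 0.1757, 0.1889], E[r] = 0.5595, γ^t·E[r] = 0.065826, running G = 2.193758
t=7: π = [0.1890, 0.1905, 0.2558, 0.1757, 0.1890], E[r] = 0.5599, γ^t·E[r] = 0.046110, running G = 2.239869
t=8: π = [0.1890, 0.1905, 0.2558, 0.1757, 0.1890], E[r] = 0.5599, γ^t·E[r] = 0.032277, running G = 2.272146

G = 2.2721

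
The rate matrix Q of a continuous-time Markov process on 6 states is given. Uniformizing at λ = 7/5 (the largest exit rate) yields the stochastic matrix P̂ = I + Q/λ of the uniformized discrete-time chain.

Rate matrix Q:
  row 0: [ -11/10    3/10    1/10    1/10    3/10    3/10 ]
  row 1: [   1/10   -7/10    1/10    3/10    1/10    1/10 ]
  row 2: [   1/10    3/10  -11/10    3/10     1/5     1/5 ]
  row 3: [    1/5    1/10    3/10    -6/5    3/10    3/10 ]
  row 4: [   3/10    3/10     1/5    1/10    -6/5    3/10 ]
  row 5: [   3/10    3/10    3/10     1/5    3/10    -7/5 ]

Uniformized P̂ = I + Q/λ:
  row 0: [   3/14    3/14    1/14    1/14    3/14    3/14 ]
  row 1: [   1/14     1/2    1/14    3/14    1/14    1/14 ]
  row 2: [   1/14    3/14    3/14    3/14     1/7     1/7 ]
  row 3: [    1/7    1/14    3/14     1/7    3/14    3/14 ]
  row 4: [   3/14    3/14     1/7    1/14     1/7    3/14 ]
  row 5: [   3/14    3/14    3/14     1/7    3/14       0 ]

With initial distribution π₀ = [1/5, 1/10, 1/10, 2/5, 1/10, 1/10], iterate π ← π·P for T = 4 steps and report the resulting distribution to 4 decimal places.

t=0: π = [0.2000, 0.1000, 0.1000, 0.4000, 0.1000, 0.1000]
t=1: π = [0.1571, 0.1857, 0.1643, 0.1357, 0.1857, 0.1714]
t=2: π = [0.1546, 0.2480, 0.1520, 0.1434, 0.1628, 0.1393]
t=3: π = [0.1469, 0.2647, 0.1452, 0.1488, 0.1564, 0.1382]
t=4: π = [0.1451, 0.2686, 0.1443, 0.1505, 0.1549, 0.1365]

π = [0.1451, 0.2686, 0.1443, 0.1505, 0.1549, 0.1365]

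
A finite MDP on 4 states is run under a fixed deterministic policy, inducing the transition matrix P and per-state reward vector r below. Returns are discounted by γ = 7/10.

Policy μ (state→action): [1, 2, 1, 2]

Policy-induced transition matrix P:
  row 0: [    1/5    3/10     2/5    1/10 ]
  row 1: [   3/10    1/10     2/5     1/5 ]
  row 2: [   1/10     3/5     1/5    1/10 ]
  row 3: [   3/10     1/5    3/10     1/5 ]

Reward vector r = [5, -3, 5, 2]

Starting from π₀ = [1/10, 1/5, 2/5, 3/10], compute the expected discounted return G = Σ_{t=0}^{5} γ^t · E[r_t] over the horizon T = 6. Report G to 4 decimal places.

G = 6.2754

t=0: π = [0.1000, 0.2000, 0.4000, 0.3000], E[r] = 2.5000, γ^t·E[r] = 2.500000, running G = 2.500000
t=1: π = [0.2100, 0.3500, 0.2900, 0.1500], E[r] = 1.7500, γ^t·E[r] = 1.225000, running G = 3.725000
t=2: π = [0.2210, 0.3020, 0.3270, 0.1500], E[r] = 2.1340, γ^t·E[r] = 1.045660, running G = 4.770660
t=3: π = [0.2125, 0.3227, 0.3196, 0.1452], E[r] = 1.9828, γ^t·E[r] = 0.680100, running G = 5.450760
t=4: π = [0.2148, 0.3168, 0.3216, 0.1468], E[r] = 2.0251, γ^t·E[r] = 0.486219, running G = 5.936980
t=5: π = [0.2142, 0.3184, 0.3210, 0.1464], E[r] = 2.0135, γ^t·E[r] = 0.338412, running G = 6.275392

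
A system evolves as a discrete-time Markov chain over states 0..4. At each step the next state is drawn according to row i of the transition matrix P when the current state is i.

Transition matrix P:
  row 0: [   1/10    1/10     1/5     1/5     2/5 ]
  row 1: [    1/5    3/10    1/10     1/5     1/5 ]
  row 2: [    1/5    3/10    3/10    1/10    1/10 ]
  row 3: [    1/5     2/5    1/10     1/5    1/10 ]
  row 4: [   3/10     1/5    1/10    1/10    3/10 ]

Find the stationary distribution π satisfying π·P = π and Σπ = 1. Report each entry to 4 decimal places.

Balance equations π_j = Σ_i π_i·P[i][j]:
  π_0 = 1/10·π_0 + 1/5·π_1 + 1/5·π_2 + 1/5·π_3 + 3/10·π_4
  π_1 = 1/10·π_0 + 3/10·π_1 + 3/10·π_2 + 2/5·π_3 + 1/5·π_4
  π_2 = 1/5·π_0 + 1/10·π_1 + 3/10·π_2 + 1/10·π_3 + 1/10·π_4
  π_3 = 1/5·π_0 + 1/5·π_1 + 1/10·π_2 + 1/5·π_3 + 1/10·π_4
  normalize: π_0 + π_1 + π_2 + π_3 + π_4 = 1
Solving the linear system gives exactly π = [1559/7681, 1938/7681, 1155/7681, 1242/7681, 1787/7681].

π = [0.2030, 0.2523, 0.1504, 0.1617, 0.2327]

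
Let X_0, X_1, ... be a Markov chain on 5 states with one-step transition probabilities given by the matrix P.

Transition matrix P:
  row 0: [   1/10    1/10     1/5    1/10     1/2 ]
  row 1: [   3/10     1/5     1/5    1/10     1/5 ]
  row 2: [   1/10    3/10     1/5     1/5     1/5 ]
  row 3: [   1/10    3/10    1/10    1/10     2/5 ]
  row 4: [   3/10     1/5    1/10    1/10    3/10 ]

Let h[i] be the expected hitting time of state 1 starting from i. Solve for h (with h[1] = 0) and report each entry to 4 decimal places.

First-step conditioning: h[1] = 0; for i ≠ 1, h[i] = 1 + Σ_k P[i][k]·h[k].
  h[0] = 1 + 1/10·h[0] + 1/5·h[2] + 1/10·h[3] + 1/2·h[4]
  h[2] = 1 + 1/10·h[0] + 1/5·h[2] + 1/5·h[3] + 1/5·h[4]
  h[3] = 1 + 1/10·h[0] + 1/10·h[2] + 1/10·h[3] + 2/5·h[4]
  h[4] = 1 + 3/10·h[0] + 1/10·h[2] + 1/10·h[3] + 3/10·h[4]
Solving the 4×4 linear system over states ≠ 1 gives exactly h = [11810/2247, 0, 3160/749, 9760/2247, 11020/2247] (h[1] = 0 is the target).

h = [5.2559, 0.0000, 4.2190, 4.3436, 4.9043]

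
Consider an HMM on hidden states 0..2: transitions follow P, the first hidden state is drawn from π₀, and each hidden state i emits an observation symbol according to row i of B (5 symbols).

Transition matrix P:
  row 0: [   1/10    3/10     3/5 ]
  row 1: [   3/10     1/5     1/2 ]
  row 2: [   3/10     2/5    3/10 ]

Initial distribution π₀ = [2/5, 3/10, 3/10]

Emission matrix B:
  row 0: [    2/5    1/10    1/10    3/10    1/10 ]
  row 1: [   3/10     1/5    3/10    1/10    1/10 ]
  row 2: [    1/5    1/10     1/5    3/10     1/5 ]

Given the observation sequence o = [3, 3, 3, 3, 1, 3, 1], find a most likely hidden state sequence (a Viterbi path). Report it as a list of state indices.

t=0: δ = [1.200e-01, 3.000e-02, 9.000e-02]  (obs o_0=3)
t=1: δ = [8.100e-03, 3.600e-03, 2.160e-02]  ψ = [2, 0, 0]  (obs o_1=3)
t=2: δ = [1.944e-03, 8.640e-04, 1.944e-03]  ψ = [2, 2, 2]  (obs o_2=3)
t=3: δ = [1.750e-04, 7.776e-05, 3.499e-04]  ψ = [2, 2, 0]  (obs o_3=3)
t=4: δ = [1.050e-05, 2.799e-05, 1.050e-05]  ψ = [2, 2, 0]  (obs o_4=1)
t=5: δ = [2.519e-06, 5.599e-07, 4.199e-06]  ψ = [1, 1, 1]  (obs o_5=3)
t=6: δ = [1.260e-07, 3.359e-07, 1.512e-07]  ψ = [2, 2, 0]  (obs o_6=1)
backtrack: best end state = 1; path = [0, 2, 0, 2, 1, 2, 1]

path = [0, 2, 0, 2, 1, 2, 1]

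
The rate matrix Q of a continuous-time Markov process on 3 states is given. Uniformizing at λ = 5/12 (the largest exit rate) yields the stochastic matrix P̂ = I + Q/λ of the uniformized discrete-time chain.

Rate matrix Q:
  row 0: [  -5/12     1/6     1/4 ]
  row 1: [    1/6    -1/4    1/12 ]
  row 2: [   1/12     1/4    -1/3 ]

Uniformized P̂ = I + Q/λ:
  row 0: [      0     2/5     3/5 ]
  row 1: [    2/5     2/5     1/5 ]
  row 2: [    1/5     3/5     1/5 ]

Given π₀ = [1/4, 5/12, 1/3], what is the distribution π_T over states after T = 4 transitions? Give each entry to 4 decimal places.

t=0: π = [0.2500, 0.4167, 0.3333]
t=1: π = [0.2333, 0.4667, 0.3000]
t=2: π = [0.2467, 0.4600, 0.2933]
t=3: π = [0.2427, 0.4587, 0.2987]
t=4: π = [0.2432, 0.4597, 0.2971]

π = [0.2432, 0.4597, 0.2971]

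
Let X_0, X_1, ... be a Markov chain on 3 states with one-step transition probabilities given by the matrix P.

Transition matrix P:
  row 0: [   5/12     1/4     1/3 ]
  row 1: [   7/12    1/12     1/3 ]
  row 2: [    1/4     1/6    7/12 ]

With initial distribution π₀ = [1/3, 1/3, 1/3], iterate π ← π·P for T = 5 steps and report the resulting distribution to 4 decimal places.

π = [0.3731, 0.1825, 0.4443]

t=0: π = [0.3333, 0.3333, 0.3333]
t=1: π = [0.4167, 0.1667, 0.4167]
t=2: π = [0.3750, 0.1875, 0.4375]
t=3: π = [0.3750, 0.1823, 0.4427]
t=4: π = [0.3733, 0.1827, 0.4440]
t=5: π = [0.3731, 0.1825, 0.4443]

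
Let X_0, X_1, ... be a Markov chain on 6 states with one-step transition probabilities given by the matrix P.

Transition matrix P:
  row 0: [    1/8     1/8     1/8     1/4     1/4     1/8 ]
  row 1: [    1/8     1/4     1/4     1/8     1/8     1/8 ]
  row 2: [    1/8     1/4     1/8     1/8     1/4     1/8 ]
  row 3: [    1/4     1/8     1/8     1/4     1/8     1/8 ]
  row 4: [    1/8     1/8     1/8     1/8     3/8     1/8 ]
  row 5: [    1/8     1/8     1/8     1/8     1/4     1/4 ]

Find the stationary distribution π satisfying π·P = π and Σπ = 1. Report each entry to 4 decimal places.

π = [0.1455, 0.1636, 0.1455, 0.1636, 0.2390, 0.1429]

Balance equations π_j = Σ_i π_i·P[i][j]:
  π_0 = 1/8·π_0 + 1/8·π_1 + 1/8·π_2 + 1/4·π_3 + 1/8·π_4 + 1/8·π_5
  π_1 = 1/8·π_0 + 1/4·π_1 + 1/4·π_2 + 1/8·π_3 + 1/8·π_4 + 1/8·π_5
  π_2 = 1/8·π_0 + 1/4·π_1 + 1/8·π_2 + 1/8·π_3 + 1/8·π_4 + 1/8·π_5
  π_3 = 1/4·π_0 + 1/8·π_1 + 1/8·π_2 + 1/4·π_3 + 1/8·π_4 + 1/8·π_5
  π_4 = 1/4·π_0 + 1/8·π_1 + 1/4·π_2 + 1/8·π_3 + 3/8·π_4 + 1/4·π_5
  normalize: π_0 + π_1 + π_2 + π_3 + π_4 + π_5 = 1
Solving the linear system gives exactly π = [8/55, 9/55, 8/55, 9/55, 92/385, 1/7].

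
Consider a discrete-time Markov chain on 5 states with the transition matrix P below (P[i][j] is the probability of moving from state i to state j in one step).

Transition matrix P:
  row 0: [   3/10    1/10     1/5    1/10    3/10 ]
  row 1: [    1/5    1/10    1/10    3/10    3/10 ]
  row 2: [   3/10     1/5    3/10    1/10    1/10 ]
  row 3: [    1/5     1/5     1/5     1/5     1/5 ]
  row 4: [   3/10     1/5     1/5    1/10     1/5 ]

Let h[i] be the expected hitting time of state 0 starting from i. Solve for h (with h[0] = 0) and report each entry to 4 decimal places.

h = [0.0000, 4.1667, 3.7500, 4.1667, 3.7500]

First-step conditioning: h[0] = 0; for i ≠ 0, h[i] = 1 + Σ_k P[i][k]·h[k].
  h[1] = 1 + 1/10·h[1] + 1/10·h[2] + 3/10·h[3] + 3/10·h[4]
  h[2] = 1 + 1/5·h[1] + 3/10·h[2] + 1/10·h[3] + 1/10·h[4]
  h[3] = 1 + 1/5·h[1] + 1/5·h[2] + 1/5·h[3] + 1/5·h[4]
  h[4] = 1 + 1/5·h[1] + 1/5·h[2] + 1/10·h[3] + 1/5·h[4]
Solving the 4×4 linear system over states ≠ 0 gives exactly h = [0, 25/6, 15/4, 25/6, 15/4] (h[0] = 0 is the target).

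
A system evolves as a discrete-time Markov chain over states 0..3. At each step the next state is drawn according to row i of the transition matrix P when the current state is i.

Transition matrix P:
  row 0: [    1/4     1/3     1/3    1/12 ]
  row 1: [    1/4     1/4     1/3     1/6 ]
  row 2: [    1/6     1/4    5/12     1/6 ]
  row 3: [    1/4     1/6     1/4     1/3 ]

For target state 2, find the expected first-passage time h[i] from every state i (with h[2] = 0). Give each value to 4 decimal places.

h = [3.1111, 3.1373, 0.0000, 3.4510]

First-step conditioning: h[2] = 0; for i ≠ 2, h[i] = 1 + Σ_k P[i][k]·h[k].
  h[0] = 1 + 1/4·h[0] + 1/3·h[1] + 1/12·h[3]
  h[1] = 1 + 1/4·h[0] + 1/4·h[1] + 1/6·h[3]
  h[3] = 1 + 1/4·h[0] + 1/6·h[1] + 1/3·h[3]
Solving the 3×3 linear system over states ≠ 2 gives exactly h = [28/9, 160/51, 0, 176/51] (h[2] = 0 is the target).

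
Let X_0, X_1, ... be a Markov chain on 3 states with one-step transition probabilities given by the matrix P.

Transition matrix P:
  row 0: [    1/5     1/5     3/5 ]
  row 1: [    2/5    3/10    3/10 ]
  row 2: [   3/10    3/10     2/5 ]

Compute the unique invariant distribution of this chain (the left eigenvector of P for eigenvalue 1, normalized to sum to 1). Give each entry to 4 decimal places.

π = [0.2973, 0.2703, 0.4324]

Balance equations π_j = Σ_i π_i·P[i][j]:
  π_0 = 1/5·π_0 + 2/5·π_1 + 3/10·π_2
  π_1 = 1/5·π_0 + 3/10·π_1 + 3/10·π_2
  normalize: π_0 + π_1 + π_2 = 1
Solving the linear system gives exactly π = [11/37, 10/37, 16/37].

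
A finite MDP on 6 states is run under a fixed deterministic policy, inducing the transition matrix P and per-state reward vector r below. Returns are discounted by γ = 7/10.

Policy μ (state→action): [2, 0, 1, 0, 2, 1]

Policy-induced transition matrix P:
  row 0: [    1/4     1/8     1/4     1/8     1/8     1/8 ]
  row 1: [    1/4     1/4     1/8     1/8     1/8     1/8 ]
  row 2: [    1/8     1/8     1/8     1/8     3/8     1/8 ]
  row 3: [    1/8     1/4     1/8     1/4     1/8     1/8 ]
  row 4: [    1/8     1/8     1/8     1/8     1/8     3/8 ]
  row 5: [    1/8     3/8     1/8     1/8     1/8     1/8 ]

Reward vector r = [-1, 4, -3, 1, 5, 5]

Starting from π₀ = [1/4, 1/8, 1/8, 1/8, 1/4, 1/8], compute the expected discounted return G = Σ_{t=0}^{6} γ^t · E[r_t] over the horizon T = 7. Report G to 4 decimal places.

G = 5.9910

t=0: π = [0.2500, 0.1250, 0.1250, 0.1250, 0.2500, 0.1250], E[r] = 1.8750, γ^t·E[r] = 1.875000, running G = 1.875000
t=1: π = [0.1719, 0.1875, 0.1563, 0.1406, 0.1563, 0.1875], E[r] = 1.9688, γ^t·E[r] = 1.378125, running G = 3.253125
t=2: π = [0.1699, 0.2129, 0.1465, 0.1426, 0.1641, 0.1641], E[r] = 2.0254, γ^t·E[r] = 0.992441, running G = 4.245566
t=3: π = [0.1729, 0.2104, 0.1462, 0.1428, 0.1616, 0.1660], E[r] = 2.0112, γ^t·E[r] = 0.689852, running G = 4.935418
t=4: π = [0.1729, 0.2107, 0.1466, 0.1429, 0.1616, 0.1654], E[r] = 2.0076, γ^t·E[r] = 0.482024, running G = 5.417443
t=5: π = [0.1729, 0.2105, 0.1466, 0.1429, 0.1617, 0.1654], E[r] = 2.0074, γ^t·E[r] = 0.337390, running G = 5.754833
t=6: π = [0.1729, 0.2105, 0.1466, 0.1429, 0.1617, 0.1654], E[r] = 2.0075, γ^t·E[r] = 0.236179, running G = 5.991012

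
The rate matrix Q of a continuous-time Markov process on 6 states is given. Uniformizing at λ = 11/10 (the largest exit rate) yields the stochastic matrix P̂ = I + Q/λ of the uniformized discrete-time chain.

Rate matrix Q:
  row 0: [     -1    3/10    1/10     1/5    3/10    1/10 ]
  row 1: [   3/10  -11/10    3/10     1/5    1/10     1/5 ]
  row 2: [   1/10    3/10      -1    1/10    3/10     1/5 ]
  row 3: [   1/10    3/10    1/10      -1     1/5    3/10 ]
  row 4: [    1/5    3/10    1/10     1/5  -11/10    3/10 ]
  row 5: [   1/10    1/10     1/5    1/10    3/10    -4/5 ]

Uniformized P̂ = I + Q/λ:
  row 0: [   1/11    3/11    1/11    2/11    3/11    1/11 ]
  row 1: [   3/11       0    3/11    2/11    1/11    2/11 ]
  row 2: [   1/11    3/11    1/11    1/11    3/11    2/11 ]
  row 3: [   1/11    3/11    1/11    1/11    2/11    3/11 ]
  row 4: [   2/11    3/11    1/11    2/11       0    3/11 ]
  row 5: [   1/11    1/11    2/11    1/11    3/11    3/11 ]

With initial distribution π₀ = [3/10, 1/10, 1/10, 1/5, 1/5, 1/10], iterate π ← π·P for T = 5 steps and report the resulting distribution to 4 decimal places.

π = [0.1402, 0.1833, 0.1440, 0.1365, 0.1788, 0.2173]

t=0: π = [0.3000, 0.1000, 0.1000, 0.2000, 0.2000, 0.1000]
t=1: π = [0.1273, 0.2273, 0.1182, 0.1455, 0.1818, 0.2000]
t=2: π = [0.1488, 0.1744, 0.1504, 0.1397, 0.1686, 0.2182]
t=3: π = [0.1379, 0.1855, 0.1424, 0.1356, 0.1823, 0.2162]
t=4: π = [0.1412, 0.1828, 0.1443, 0.1369, 0.1769, 0.2178]
t=5: π = [0.1402, 0.1833, 0.1440, 0.1365, 0.1788, 0.2173]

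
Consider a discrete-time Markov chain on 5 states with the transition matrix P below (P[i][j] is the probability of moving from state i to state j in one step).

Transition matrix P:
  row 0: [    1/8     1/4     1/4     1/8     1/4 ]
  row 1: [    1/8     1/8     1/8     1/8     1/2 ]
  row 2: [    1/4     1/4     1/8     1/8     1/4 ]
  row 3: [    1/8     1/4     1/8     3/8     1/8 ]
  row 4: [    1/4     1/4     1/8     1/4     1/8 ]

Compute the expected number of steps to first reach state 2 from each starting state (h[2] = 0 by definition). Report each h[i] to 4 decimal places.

First-step conditioning: h[2] = 0; for i ≠ 2, h[i] = 1 + Σ_k P[i][k]·h[k].
  h[0] = 1 + 1/8·h[0] + 1/4·h[1] + 1/8·h[3] + 1/4·h[4]
  h[1] = 1 + 1/8·h[0] + 1/8·h[1] + 1/8·h[3] + 1/2·h[4]
  h[3] = 1 + 1/8·h[0] + 1/4·h[1] + 3/8·h[3] + 1/8·h[4]
  h[4] = 1 + 1/4·h[0] + 1/4·h[1] + 1/4·h[3] + 1/8·h[4]
Solving the 4×4 linear system over states ≠ 2 gives exactly h = [660/109, 752/109, 0, 756/109, 744/109] (h[2] = 0 is the target).

h = [6.0550, 6.8991, 0.0000, 6.9358, 6.8257]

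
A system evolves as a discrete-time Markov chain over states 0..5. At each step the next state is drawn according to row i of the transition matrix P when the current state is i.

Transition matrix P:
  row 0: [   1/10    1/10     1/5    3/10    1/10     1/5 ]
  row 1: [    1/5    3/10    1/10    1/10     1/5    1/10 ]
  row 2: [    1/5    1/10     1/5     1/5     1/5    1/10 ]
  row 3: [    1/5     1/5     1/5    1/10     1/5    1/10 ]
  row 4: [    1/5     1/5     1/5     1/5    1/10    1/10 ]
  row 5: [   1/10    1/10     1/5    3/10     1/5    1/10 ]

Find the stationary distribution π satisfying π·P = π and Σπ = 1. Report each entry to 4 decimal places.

Balance equations π_j = Σ_i π_i·P[i][j]:
  π_0 = 1/10·π_0 + 1/5·π_1 + 1/5·π_2 + 1/5·π_3 + 1/5·π_4 + 1/10·π_5
  π_1 = 1/10·π_0 + 3/10·π_1 + 1/10·π_2 + 1/5·π_3 + 1/5·π_4 + 1/10·π_5
  π_2 = 1/5·π_0 + 1/10·π_1 + 1/5·π_2 + 1/5·π_3 + 1/5·π_4 + 1/5·π_5
  π_3 = 3/10·π_0 + 1/10·π_1 + 1/5·π_2 + 1/10·π_3 + 1/5·π_4 + 3/10·π_5
  π_4 = 1/10·π_0 + 1/5·π_1 + 1/5·π_2 + 1/5·π_3 + 1/10·π_4 + 1/5·π_5
  normalize: π_0 + π_1 + π_2 + π_3 + π_4 + π_5 = 1
Solving the linear system gives exactly π = [19/111, 1678/9879, 1808/9879, 6976/36223, 203/1221, 13/111].

π = [0.1712, 0.1699, 0.1830, 0.1926, 0.1663, 0.1171]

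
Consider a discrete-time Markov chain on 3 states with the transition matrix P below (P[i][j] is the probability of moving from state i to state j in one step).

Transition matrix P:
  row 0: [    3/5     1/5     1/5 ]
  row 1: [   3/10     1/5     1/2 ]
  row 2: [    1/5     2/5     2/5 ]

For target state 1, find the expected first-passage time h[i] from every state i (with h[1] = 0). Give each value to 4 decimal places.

First-step conditioning: h[1] = 0; for i ≠ 1, h[i] = 1 + Σ_k P[i][k]·h[k].
  h[0] = 1 + 3/5·h[0] + 1/5·h[2]
  h[2] = 1 + 1/5·h[0] + 2/5·h[2]
Solving the 2×2 linear system over states ≠ 1 gives exactly h = [4, 0, 3] (h[1] = 0 is the target).

h = [4.0000, 0.0000, 3.0000]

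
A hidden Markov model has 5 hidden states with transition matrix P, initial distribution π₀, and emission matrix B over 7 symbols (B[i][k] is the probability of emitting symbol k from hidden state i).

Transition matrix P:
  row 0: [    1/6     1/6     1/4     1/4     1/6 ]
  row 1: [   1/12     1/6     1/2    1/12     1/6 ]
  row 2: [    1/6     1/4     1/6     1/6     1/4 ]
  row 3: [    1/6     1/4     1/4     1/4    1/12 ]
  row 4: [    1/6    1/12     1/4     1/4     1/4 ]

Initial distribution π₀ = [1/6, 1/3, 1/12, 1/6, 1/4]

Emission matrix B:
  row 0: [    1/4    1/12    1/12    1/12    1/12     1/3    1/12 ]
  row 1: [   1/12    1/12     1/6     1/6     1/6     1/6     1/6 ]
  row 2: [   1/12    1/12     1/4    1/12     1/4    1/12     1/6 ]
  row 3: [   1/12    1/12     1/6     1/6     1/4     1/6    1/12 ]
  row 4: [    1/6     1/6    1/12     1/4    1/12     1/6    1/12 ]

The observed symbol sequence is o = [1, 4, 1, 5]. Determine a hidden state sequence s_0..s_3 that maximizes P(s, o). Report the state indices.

t=0: δ = [1.389e-02, 2.778e-02, 6.944e-03, 1.389e-02, 4.167e-02]  (obs o_0=1)
t=1: δ = [5.787e-04, 7.716e-04, 3.472e-03, 2.604e-03, 8.681e-04]  ψ = [4, 1, 1, 4, 4]  (obs o_1=4)
t=2: δ = [4.823e-05, 7.234e-05, 5.425e-05, 5.425e-05, 1.447e-04]  ψ = [2, 2, 3, 3, 2]  (obs o_2=1)
t=3: δ = [8.038e-06, 2.261e-06, 3.014e-06, 6.028e-06, 6.028e-06]  ψ = [4, 2, 1, 4, 4]  (obs o_3=5)
backtrack: best end state = 0; path = [1, 2, 4, 0]

path = [1, 2, 4, 0]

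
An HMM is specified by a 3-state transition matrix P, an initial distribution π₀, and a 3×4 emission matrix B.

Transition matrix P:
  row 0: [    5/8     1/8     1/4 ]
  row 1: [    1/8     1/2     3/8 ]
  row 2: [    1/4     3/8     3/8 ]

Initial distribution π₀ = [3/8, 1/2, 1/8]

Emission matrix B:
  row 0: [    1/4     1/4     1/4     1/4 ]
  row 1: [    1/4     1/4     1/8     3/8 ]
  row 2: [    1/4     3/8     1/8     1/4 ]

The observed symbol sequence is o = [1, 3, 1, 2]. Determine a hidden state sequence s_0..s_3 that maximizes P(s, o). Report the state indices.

t=0: δ = [9.375e-02, 1.250e-01, 4.688e-02]  (obs o_0=1)
t=1: δ = [1.465e-02, 2.344e-02, 1.172e-02]  ψ = [0, 1, 1]  (obs o_1=3)
t=2: δ = [2.289e-03, 2.930e-03, 3.296e-03]  ψ = [0, 1, 1]  (obs o_2=1)
t=3: δ = [3.576e-04, 1.831e-04, 1.545e-04]  ψ = [0, 1, 2]  (obs o_3=2)
backtrack: best end state = 0; path = [0, 0, 0, 0]

path = [0, 0, 0, 0]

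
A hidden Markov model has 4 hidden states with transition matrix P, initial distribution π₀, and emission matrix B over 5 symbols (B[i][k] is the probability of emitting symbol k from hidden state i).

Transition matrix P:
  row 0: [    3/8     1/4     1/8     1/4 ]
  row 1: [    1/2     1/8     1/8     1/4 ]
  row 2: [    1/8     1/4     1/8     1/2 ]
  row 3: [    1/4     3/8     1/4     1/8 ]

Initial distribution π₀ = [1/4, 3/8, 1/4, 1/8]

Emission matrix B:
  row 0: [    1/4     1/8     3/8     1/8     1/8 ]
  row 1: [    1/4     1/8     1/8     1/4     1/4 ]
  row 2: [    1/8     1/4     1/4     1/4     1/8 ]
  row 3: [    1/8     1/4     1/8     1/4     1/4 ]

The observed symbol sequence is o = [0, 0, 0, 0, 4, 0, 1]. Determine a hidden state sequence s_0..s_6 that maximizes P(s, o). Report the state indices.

t=0: δ = [6.250e-02, 9.375e-02, 3.125e-02, 1.562e-02]  (obs o_0=0)
t=1: δ = [1.172e-02, 3.906e-03, 1.465e-03, 2.930e-03]  ψ = [1, 0, 1, 1]  (obs o_1=0)
t=2: δ = [1.099e-03, 7.324e-04, 1.831e-04, 3.662e-04]  ψ = [0, 0, 0, 0]  (obs o_2=0)
t=3: δ = [1.030e-04, 6.866e-05, 1.717e-05, 3.433e-05]  ψ = [0, 0, 0, 0]  (obs o_3=0)
t=4: δ = [4.828e-06, 6.437e-06, 1.609e-06, 6.437e-06]  ψ = [0, 0, 0, 0]  (obs o_4=4)
t=5: δ = [8.047e-07, 6.035e-07, 2.012e-07, 2.012e-07]  ψ = [1, 3, 3, 1]  (obs o_5=0)
t=6: δ = [3.772e-08, 2.515e-08, 2.515e-08, 5.029e-08]  ψ = [0, 0, 0, 0]  (obs o_6=1)
backtrack: best end state = 3; path = [1, 0, 0, 0, 1, 0, 3]

path = [1, 0, 0, 0, 1, 0, 3]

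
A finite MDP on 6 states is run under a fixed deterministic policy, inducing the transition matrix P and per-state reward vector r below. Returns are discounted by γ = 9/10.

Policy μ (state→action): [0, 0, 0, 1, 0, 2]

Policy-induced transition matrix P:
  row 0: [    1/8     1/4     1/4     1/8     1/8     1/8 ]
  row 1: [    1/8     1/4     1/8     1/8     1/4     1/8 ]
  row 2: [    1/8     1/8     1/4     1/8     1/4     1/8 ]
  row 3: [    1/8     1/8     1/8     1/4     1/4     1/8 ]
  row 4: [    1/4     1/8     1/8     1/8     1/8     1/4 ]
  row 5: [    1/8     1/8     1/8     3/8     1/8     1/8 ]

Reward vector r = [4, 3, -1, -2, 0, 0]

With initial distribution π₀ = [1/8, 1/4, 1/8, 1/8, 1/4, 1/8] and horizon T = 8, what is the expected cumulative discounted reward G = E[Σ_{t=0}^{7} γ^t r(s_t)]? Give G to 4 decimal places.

t=0: π = [0.1250, 0.2500, 0.1250, 0.1250, 0.2500, 0.1250], E[r] = 0.8750, γ^t·E[r] = 0.875000, running G = 0.875000
t=1: π = [0.1563, 0.1719, 0.1563, 0.1719, 0.1875, 0.1563], E[r] = 0.6406, γ^t·E[r] = 0.576563, running G = 1.451563
t=2: π = [0.1484, 0.1660, 0.1641, 0.1855, 0.1875, 0.1484], E[r] = 0.5566, γ^t·E[r] = 0.450879, running G = 1.902441
t=3: π = [0.1484, 0.1643, 0.1641, 0.1853, 0.1895, 0.1484], E[r] = 0.5520, γ^t·E[r] = 0.402409, running G = 2.304851
t=4: π = [0.1487, 0.1641, 0.1641, 0.1853, 0.1892, 0.1487], E[r] = 0.5524, γ^t·E[r] = 0.362429, running G = 2.667280
t=5: π = [0.1487, 0.1641, 0.1641, 0.1853, 0.1892, 0.1487], E[r] = 0.5521, γ^t·E[r] = 0.326035, running G = 2.993315
t=6: π = [0.1486, 0.1641, 0.1641, 0.1853, 0.1892, 0.1486], E[r] = 0.5521, γ^t·E[r] = 0.293419, running G = 3.286733
t=7: π = [0.1486, 0.1641, 0.1641, 0.1853, 0.1892, 0.1486], E[r] = 0.5521, γ^t·E[r] = 0.264079, running G = 3.550812

G = 3.5508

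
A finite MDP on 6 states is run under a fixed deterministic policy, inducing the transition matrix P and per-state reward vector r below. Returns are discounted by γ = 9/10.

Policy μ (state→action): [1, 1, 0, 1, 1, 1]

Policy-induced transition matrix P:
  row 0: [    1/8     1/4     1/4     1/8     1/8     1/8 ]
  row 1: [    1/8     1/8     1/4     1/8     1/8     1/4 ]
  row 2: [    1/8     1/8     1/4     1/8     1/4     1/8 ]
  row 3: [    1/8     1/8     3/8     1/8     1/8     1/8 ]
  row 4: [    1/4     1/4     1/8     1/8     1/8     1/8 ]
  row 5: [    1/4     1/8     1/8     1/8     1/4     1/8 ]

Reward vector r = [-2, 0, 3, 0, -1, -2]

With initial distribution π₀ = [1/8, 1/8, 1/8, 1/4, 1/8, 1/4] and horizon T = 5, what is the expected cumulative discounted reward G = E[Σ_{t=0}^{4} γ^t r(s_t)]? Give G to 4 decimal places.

G = -0.8315

t=0: π = [0.1250, 0.1250, 0.1250, 0.2500, 0.1250, 0.2500], E[r] = -0.5000, γ^t·E[r] = -0.500000, running G = -0.500000
t=1: π = [0.1719, 0.1563, 0.2344, 0.1250, 0.1719, 0.1406], E[r] = -0.0938, γ^t·E[r] = -0.084375, running G = -0.584375
t=2: π = [0.1641, 0.1680, 0.2266, 0.1250, 0.1719, 0.1445], E[r] = -0.1094, γ^t·E[r] = -0.088594, running G = -0.672969
t=3: π = [0.1646, 0.1670, 0.2261, 0.1250, 0.1714, 0.1460], E[r] = -0.1143, γ^t·E[r] = -0.083294, running G = -0.756263
t=4: π = [0.1647, 0.1670, 0.2260, 0.1250, 0.1715, 0.1459], E[r] = -0.1147, γ^t·E[r] = -0.075285, running G = -0.831548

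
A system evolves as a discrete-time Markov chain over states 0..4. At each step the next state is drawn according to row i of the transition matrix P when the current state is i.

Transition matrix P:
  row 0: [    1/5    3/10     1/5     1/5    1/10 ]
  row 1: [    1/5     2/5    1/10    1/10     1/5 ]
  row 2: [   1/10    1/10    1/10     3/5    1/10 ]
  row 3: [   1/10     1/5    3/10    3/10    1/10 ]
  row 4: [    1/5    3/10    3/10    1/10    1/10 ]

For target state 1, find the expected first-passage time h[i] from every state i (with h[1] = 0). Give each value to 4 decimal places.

h = [4.4372, 0.0000, 5.4647, 5.0444, 4.4792]

First-step conditioning: h[1] = 0; for i ≠ 1, h[i] = 1 + Σ_k P[i][k]·h[k].
  h[0] = 1 + 1/5·h[0] + 1/5·h[2] + 1/5·h[3] + 1/10·h[4]
  h[2] = 1 + 1/10·h[0] + 1/10·h[2] + 3/5·h[3] + 1/10·h[4]
  h[3] = 1 + 1/10·h[0] + 3/10·h[2] + 3/10·h[3] + 1/10·h[4]
  h[4] = 1 + 1/5·h[0] + 3/10·h[2] + 1/10·h[3] + 1/10·h[4]
Solving the 4×4 linear system over states ≠ 1 gives exactly h = [9500/2141, 0, 11700/2141, 10800/2141, 9590/2141] (h[1] = 0 is the target).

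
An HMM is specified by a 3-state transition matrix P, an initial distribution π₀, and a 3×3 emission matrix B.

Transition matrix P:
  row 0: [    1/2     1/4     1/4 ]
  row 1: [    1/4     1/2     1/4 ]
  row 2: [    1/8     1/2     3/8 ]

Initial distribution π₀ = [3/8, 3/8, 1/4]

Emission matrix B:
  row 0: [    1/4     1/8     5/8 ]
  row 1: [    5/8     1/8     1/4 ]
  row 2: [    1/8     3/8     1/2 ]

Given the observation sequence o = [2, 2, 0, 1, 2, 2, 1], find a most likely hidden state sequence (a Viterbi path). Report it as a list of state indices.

t=0: δ = [2.344e-01, 9.375e-02, 1.250e-01]  (obs o_0=2)
t=1: δ = [7.324e-02, 1.562e-02, 2.930e-02]  ψ = [0, 2, 0]  (obs o_1=2)
t=2: δ = [9.155e-03, 1.144e-02, 2.289e-03]  ψ = [0, 0, 0]  (obs o_2=0)
t=3: δ = [5.722e-04, 7.153e-04, 1.073e-03]  ψ = [0, 1, 1]  (obs o_3=1)
t=4: δ = [1.788e-04, 1.341e-04, 2.012e-04]  ψ = [0, 2, 2]  (obs o_4=2)
t=5: δ = [5.588e-05, 2.515e-05, 3.772e-05]  ψ = [0, 2, 2]  (obs o_5=2)
t=6: δ = [3.492e-06, 2.357e-06, 5.304e-06]  ψ = [0, 2, 2]  (obs o_6=1)
backtrack: best end state = 2; path = [0, 0, 1, 2, 2, 2, 2]

path = [0, 0, 1, 2, 2, 2, 2]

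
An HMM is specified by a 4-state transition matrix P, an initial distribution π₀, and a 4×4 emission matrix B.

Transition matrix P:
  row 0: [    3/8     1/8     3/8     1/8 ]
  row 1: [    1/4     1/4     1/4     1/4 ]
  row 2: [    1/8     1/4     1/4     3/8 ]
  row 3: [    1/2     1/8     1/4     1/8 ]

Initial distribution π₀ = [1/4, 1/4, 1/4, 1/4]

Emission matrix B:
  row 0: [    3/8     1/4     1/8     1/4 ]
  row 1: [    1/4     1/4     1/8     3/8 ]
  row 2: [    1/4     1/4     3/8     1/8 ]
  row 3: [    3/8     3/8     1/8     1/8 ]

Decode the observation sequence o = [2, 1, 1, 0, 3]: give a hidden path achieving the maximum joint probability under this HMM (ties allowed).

path = [2, 3, 0, 0, 0]

t=0: δ = [3.125e-02, 3.125e-02, 9.375e-02, 3.125e-02]  (obs o_0=2)
t=1: δ = [3.906e-03, 5.859e-03, 5.859e-03, 1.318e-02]  ψ = [3, 2, 2, 2]  (obs o_1=1)
t=2: δ = [1.648e-03, 4.120e-04, 8.240e-04, 8.240e-04]  ψ = [3, 3, 3, 2]  (obs o_2=1)
t=3: δ = [2.317e-04, 5.150e-05, 1.545e-04, 1.159e-04]  ψ = [0, 0, 0, 2]  (obs o_3=0)
t=4: δ = [2.173e-05, 1.448e-05, 1.086e-05, 7.242e-06]  ψ = [0, 2, 0, 2]  (obs o_4=3)
backtrack: best end state = 0; path = [2, 3, 0, 0, 0]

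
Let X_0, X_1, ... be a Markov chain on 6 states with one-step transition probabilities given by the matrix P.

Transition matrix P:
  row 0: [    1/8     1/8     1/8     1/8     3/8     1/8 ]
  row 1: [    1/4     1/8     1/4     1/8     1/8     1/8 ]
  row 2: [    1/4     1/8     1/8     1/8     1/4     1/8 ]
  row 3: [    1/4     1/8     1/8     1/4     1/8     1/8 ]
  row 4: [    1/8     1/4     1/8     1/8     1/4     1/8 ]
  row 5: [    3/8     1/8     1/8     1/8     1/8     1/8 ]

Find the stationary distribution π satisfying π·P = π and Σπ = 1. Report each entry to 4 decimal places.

Balance equations π_j = Σ_i π_i·P[i][j]:
  π_0 = 1/8·π_0 + 1/4·π_1 + 1/4·π_2 + 1/4·π_3 + 1/8·π_4 + 3/8·π_5
  π_1 = 1/8·π_0 + 1/8·π_1 + 1/8·π_2 + 1/8·π_3 + 1/4·π_4 + 1/8·π_5
  π_2 = 1/8·π_0 + 1/4·π_1 + 1/8·π_2 + 1/8·π_3 + 1/8·π_4 + 1/8·π_5
  π_3 = 1/8·π_0 + 1/8·π_1 + 1/8·π_2 + 1/4·π_3 + 1/8·π_4 + 1/8·π_5
  π_4 = 3/8·π_0 + 1/8·π_1 + 1/4·π_2 + 1/8·π_3 + 1/4·π_4 + 1/8·π_5
  normalize: π_0 + π_1 + π_2 + π_3 + π_4 + π_5 = 1
Solving the linear system gives exactly π = [7015/33208, 635/4151, 2393/16604, 1/7, 929/4151, 1/8].

π = [0.2112, 0.1530, 0.1441, 0.1429, 0.2238, 0.1250]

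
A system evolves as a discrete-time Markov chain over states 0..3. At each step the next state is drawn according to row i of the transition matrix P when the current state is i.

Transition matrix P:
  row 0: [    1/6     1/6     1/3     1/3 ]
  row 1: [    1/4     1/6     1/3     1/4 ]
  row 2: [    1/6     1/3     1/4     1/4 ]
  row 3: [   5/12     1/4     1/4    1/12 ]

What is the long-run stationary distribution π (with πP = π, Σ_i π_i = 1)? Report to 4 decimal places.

π = [0.2441, 0.2343, 0.2899, 0.2317]

Balance equations π_j = Σ_i π_i·P[i][j]:
  π_0 = 1/6·π_0 + 1/4·π_1 + 1/6·π_2 + 5/12·π_3
  π_1 = 1/6·π_0 + 1/6·π_1 + 1/3·π_2 + 1/4·π_3
  π_2 = 1/3·π_0 + 1/3·π_1 + 1/4·π_2 + 1/4·π_3
  normalize: π_0 + π_1 + π_2 + π_3 = 1
Solving the linear system gives exactly π = [571/2339, 548/2339, 678/2339, 542/2339].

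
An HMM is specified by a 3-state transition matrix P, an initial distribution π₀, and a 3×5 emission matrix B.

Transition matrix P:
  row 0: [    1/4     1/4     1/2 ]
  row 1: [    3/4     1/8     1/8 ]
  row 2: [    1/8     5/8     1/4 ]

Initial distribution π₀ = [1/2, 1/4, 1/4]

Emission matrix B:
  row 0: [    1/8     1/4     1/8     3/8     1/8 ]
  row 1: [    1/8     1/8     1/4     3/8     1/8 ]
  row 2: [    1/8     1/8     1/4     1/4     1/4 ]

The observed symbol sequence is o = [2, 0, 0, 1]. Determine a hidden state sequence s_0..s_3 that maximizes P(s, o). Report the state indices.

t=0: δ = [6.250e-02, 6.250e-02, 6.250e-02]  (obs o_0=2)
t=1: δ = [5.859e-03, 4.883e-03, 3.906e-03]  ψ = [1, 2, 0]  (obs o_1=0)
t=2: δ = [4.578e-04, 3.052e-04, 3.662e-04]  ψ = [1, 2, 0]  (obs o_2=0)
t=3: δ = [5.722e-05, 2.861e-05, 2.861e-05]  ψ = [1, 2, 0]  (obs o_3=1)
backtrack: best end state = 0; path = [0, 2, 1, 0]

path = [0, 2, 1, 0]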